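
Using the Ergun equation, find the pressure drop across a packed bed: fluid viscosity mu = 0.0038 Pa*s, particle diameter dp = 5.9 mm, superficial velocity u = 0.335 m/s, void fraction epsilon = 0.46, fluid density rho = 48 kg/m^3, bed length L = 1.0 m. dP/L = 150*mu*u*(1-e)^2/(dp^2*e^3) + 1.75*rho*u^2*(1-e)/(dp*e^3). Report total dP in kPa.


dp = 5.9 mm = 0.0059 m
Viscous term = 150*0.0038*0.335*(1-0.46)^2 / (0.0059^2*0.46^3) = 16433.5
Inertial term = 1.75*48*0.335^2*(1-0.46) / (0.0059*0.46^3) = 8864.15
dP/L = 16433.5 + 8864.15 = 25297.7 Pa/m
dP = 25297.7 * 1.0 / 1000 = 25.30 kPa

25.30 kPa


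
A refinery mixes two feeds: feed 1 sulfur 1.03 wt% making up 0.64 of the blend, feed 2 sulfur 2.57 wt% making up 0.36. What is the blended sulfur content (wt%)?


Linear sulfur blending: S_blend = x1*S1 + x2*S2
Contribution 1: 0.64 * 1.03 = 0.6592 wt%
Contribution 2: 0.36 * 2.57 = 0.9252 wt%
S_blend = 0.6592 + 0.9252 = 1.5844

1.5844 wt%


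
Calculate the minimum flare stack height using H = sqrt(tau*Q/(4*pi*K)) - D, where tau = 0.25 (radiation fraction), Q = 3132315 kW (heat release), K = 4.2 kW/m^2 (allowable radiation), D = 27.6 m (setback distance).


tau*Q/(4*pi*K) = 0.25 * 3132315 / (4 * pi * 4.2) = 14837
sqrt(14837) = 121.807
H = 121.807 - 27.6 = 94.21

94.21 m


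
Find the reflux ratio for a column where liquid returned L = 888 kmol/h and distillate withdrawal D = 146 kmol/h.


Reflux ratio definition: R = L / D (liquid returned / distillate withdrawn)
L = 888 kmol/h, D = 146 kmol/h
R = 888 / 146 = 6.082

6.082


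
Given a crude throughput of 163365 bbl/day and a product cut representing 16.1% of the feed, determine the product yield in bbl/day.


Crude throughput = 163365 bbl/day
Fraction yield = 16.1%
yield = throughput * fraction / 100
yield = 163365 * 16.1 / 100 = 26301.765

26301.765 bbl/day


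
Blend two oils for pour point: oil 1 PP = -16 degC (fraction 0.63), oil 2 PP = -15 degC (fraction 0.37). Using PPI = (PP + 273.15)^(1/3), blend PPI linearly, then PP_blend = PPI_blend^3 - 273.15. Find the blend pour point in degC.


PPI_1 = (-16 + 273.15)^(1/3) = 6.359098
PPI_2 = (-15 + 273.15)^(1/3) = 6.36733
PPI_blend = 0.63 * 6.359098 + 0.37 * 6.36733 = 6.362144
PP_blend = 6.362144^3 - 273.15 = 257.5197 - 273.15 = -15.63

-15.63 degC


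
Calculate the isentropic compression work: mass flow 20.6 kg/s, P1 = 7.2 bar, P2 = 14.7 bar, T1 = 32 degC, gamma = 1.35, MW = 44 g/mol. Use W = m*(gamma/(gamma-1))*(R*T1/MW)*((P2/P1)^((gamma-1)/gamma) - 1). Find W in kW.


Isentropic work: W = m*(gamma/(gamma-1))*(R*T1/MW)*((P2/P1)^((gamma-1)/gamma) - 1)
T1 = 32 + 273.15 = 305.15 K
Pressure ratio = 14.7 / 7.2 = 2.04167
Exponent = (1.35 - 1)/1.35 = 0.259259
(P2/P1)^exp - 1 = 2.04167^0.259259 - 1 = 0.20328
W = 20.6 * 1.35 / 0.35 * 8.314 * 305.15 / 44 * 0.20328 = 931.3

931.3 kW


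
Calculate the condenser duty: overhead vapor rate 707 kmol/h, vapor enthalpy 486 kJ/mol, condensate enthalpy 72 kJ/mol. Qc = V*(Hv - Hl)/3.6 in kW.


Qc = 707 * (486 - 72) / 3.6 = 707 * 414 / 3.6 = 81300

81300 kW


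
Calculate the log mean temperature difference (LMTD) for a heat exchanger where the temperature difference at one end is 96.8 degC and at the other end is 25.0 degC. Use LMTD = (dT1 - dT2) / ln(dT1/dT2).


LMTD = (dT1 - dT2) / ln(dT1/dT2)
= (96.8 - 25.0) / ln(96.8 / 25.0) = 71.8 / 1.35377 = 53.04

53.04 degC


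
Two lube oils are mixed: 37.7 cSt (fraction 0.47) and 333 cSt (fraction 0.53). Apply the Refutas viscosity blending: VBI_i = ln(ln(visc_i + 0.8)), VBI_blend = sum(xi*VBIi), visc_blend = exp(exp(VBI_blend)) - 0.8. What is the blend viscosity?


Refutas method: VBN_i = 14.534*ln(ln(visc_i + 0.8)) + 10.975, blended linearly by mass fraction; since VBN is linear in VBI_i = ln(ln(visc_i + 0.8)) and the fractions sum to 1, blend VBI directly: visc = exp(exp(VBI_blend)) - 0.8
VBI_1 = ln(ln(37.7 + 0.8)) = 1.29491
VBI_2 = ln(ln(333 + 0.8)) = 1.75967
VBI_blend = 0.47 * 1.29491 + 0.53 * 1.75967 = 1.54123
visc_blend = exp(exp(1.54123)) - 0.8 = 105.9

105.9 cSt


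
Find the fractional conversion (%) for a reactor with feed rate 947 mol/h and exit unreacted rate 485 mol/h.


X = (F_in - F_out) / F_in * 100
Moles reacted = 947 - 485 = 462
X = 462 / 947 * 100
= 0.4879 * 100
= 48.79 %

48.79 %


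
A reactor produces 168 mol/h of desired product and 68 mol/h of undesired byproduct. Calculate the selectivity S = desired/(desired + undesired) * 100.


Selectivity = desired / (desired + undesired) * 100
Total products = 168 + 68 = 236 mol/h
S = 168 / 236 * 100
= 0.7119 * 100
= 71.19 %

71.19 %


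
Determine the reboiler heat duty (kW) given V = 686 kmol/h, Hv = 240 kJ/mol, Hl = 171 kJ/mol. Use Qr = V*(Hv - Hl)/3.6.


Qr = 686 * (240 - 171) / 3.6 = 686 * 69 / 3.6 = 13150

13150 kW


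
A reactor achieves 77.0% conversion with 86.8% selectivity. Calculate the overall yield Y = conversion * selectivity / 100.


Overall yield = conversion (%) * selectivity (%) / 100
Conversion = 77.0%, Selectivity = 86.8%
Y = 77.0 * 86.8 / 100
= 66.836 %

66.836 %


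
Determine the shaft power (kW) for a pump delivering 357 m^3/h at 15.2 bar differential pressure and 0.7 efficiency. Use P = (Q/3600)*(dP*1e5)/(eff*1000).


Q = 357 / 3600 = 0.0991667 m^3/s
P = 0.0991667 * (15.2 * 1e5) / 0.7 / 1000 = 215.3

215.3 kW


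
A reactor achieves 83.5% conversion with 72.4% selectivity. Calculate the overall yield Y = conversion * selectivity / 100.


Overall yield = conversion (%) * selectivity (%) / 100
Conversion = 83.5%, Selectivity = 72.4%
Y = 83.5 * 72.4 / 100
= 60.454 %

60.454 %


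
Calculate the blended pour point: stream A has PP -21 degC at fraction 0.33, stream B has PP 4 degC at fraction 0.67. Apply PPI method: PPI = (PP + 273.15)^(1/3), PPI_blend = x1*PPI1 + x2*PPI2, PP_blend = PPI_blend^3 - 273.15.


PPI_1 = (-21 + 273.15)^(1/3) = 6.317613
PPI_2 = (4 + 273.15)^(1/3) = 6.51986
PPI_blend = 0.33 * 6.317613 + 0.67 * 6.51986 = 6.453118
PP_blend = 6.453118^3 - 273.15 = 268.7255 - 273.15 = -4.42

-4.42 degC


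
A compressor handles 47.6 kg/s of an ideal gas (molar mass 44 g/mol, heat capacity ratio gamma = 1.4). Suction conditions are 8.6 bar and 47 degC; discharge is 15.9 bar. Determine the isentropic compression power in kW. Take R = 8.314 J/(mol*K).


Isentropic work: W = m*(gamma/(gamma-1))*(R*T1/MW)*((P2/P1)^((gamma-1)/gamma) - 1)
T1 = 47 + 273.15 = 320.15 K
Pressure ratio = 15.9 / 8.6 = 1.84884
Exponent = (1.4 - 1)/1.4 = 0.285714
(P2/P1)^exp - 1 = 1.84884^0.285714 - 1 = 0.191947
W = 47.6 * 1.4 / 0.4 * 8.314 * 320.15 / 44 * 0.191947 = 1934

1934 kW


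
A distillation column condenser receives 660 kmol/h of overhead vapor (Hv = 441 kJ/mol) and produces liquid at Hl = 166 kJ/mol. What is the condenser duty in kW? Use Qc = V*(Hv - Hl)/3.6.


Qc = 660 * (441 - 166) / 3.6 = 660 * 275 / 3.6 = 50420

50420 kW


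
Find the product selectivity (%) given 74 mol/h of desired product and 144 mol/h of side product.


Selectivity = desired / (desired + undesired) * 100
Total products = 74 + 144 = 218 mol/h
S = 74 / 218 * 100
= 0.3394 * 100
= 33.94 %

33.94 %


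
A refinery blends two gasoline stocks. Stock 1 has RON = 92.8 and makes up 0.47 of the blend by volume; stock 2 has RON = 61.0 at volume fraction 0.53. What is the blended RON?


Linear blending: RON_blend = sum(vi * RONi)
Contribution 1: 0.47 * 92.8 = 43.616
Contribution 2: 0.53 * 61.0 = 32.33
RON_blend = 43.616 + 32.33 = 75.946

75.946


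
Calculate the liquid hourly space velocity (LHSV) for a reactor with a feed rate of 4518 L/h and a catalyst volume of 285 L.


LHSV = volumetric feed rate / catalyst volume
= 4518 L/h / 285 L
= 15.85 h^-1

15.85 h^-1


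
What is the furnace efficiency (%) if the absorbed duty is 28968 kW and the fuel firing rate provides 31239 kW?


Furnace efficiency = Q_absorbed / Q_fuel * 100
= 28968 / 31239 * 100 = 92.73

92.73 %


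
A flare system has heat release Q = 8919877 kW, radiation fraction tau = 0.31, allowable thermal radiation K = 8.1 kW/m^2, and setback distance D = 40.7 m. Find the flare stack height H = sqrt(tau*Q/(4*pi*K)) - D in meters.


tau*Q/(4*pi*K) = 0.31 * 8919877 / (4 * pi * 8.1) = 27166
sqrt(27166) = 164.821
H = 164.821 - 40.7 = 124.1

124.1 m


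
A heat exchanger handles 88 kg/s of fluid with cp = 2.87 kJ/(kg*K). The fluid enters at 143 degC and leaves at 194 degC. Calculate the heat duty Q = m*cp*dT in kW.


Q = m_dot * cp * delta_T
delta_T = 194 - 143 = 51 K
Q = 88 * 2.87 * 51
= 252.56 * 51
= 12880.56 kW

12880.56 kW


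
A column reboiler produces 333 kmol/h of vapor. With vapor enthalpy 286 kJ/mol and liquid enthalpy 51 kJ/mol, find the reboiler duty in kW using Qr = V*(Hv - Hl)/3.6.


Qr = 333 * (286 - 51) / 3.6 = 333 * 235 / 3.6 = 21740

21740 kW


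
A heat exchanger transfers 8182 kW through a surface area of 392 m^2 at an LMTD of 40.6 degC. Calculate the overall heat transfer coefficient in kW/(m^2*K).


From Q = U*A*LMTD, U = Q / (A * LMTD)
U = 8182 / (392 * 40.6) = 8182 / 15915.2 = 0.5141

0.5141 kW/(m^2*K)


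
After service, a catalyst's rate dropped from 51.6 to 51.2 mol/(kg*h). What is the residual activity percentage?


Activity (%) = (rate_used / rate_fresh) * 100
rate_used = 51.2, rate_fresh = 51.6
= (51.2 / 51.6) * 100
= 0.9922 * 100 = 99.22

99.22 %


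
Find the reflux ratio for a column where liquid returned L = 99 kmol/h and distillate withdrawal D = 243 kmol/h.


Reflux ratio definition: R = L / D (liquid returned / distillate withdrawn)
L = 99 kmol/h, D = 243 kmol/h
R = 99 / 243 = 0.4074

0.4074


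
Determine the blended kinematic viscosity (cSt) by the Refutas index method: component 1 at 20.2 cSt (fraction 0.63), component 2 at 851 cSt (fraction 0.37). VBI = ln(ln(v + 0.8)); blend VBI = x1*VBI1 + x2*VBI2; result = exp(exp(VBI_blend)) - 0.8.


Refutas method: VBN_i = 14.534*ln(ln(visc_i + 0.8)) + 10.975, blended linearly by mass fraction; since VBN is linear in VBI_i = ln(ln(visc_i + 0.8)) and the fractions sum to 1, blend VBI directly: visc = exp(exp(VBI_blend)) - 0.8
VBI_1 = ln(ln(20.2 + 0.8)) = 1.11334
VBI_2 = ln(ln(851 + 0.8)) = 1.90915
VBI_blend = 0.63 * 1.11334 + 0.37 * 1.90915 = 1.40779
visc_blend = exp(exp(1.40779)) - 0.8 = 58.76

58.76 cSt


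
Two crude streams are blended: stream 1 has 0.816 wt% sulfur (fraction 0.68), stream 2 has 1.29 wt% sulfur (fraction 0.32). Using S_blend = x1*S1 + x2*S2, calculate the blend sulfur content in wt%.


Linear sulfur blending: S_blend = x1*S1 + x2*S2
Contribution 1: 0.68 * 0.816 = 0.55488 wt%
Contribution 2: 0.32 * 1.29 = 0.4128 wt%
S_blend = 0.55488 + 0.4128 = 0.96768

0.96768 wt%


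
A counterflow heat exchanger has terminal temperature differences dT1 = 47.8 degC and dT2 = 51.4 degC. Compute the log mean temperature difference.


LMTD = (dT1 - dT2) / ln(dT1/dT2)
= (47.8 - 51.4) / ln(47.8 / 51.4) = -3.6 / -0.0726125 = 49.58

49.58 degC


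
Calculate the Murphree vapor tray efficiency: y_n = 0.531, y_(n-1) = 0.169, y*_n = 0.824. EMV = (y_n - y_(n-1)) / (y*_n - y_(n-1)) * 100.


Murphree vapor efficiency: EMV = (y_n - y_(n-1)) / (y*_n - y_(n-1)) * 100
EMV = (0.531 - 0.169) / (0.824 - 0.169) * 100 = 0.362 / 0.655 * 100 = 55.27

55.27 %


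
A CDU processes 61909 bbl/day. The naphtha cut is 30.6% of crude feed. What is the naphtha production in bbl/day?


Crude throughput = 61909 bbl/day
Fraction yield = 30.6%
yield = throughput * fraction / 100
yield = 61909 * 30.6 / 100 = 18944.154

18944.154 bbl/day


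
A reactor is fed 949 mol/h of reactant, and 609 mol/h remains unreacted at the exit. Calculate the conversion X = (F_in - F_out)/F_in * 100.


X = (F_in - F_out) / F_in * 100
Moles reacted = 949 - 609 = 340
X = 340 / 949 * 100
= 0.3583 * 100
= 35.83 %

35.83 %


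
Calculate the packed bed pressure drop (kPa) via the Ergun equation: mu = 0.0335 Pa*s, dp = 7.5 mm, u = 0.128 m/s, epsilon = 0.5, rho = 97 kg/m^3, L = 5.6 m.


dp = 7.5 mm = 0.0075 m
Viscous term = 150*0.0335*0.128*(1-0.5)^2 / (0.0075^2*0.5^3) = 22869.3
Inertial term = 1.75*97*0.128^2*(1-0.5) / (0.0075*0.5^3) = 1483.3
dP/L = 22869.3 + 1483.3 = 24352.6 Pa/m
dP = 24352.6 * 5.6 / 1000 = 136.4 kPa

136.4 kPa


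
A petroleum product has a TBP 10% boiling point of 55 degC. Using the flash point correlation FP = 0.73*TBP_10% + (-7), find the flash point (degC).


FP = 0.73 * 55 + (-7) = 33.15

33.15 degC


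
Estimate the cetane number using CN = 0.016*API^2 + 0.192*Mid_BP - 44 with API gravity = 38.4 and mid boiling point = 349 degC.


CN = 0.016 * 38.4^2 + 0.192 * 349 - 44
CN = 23.59296 + 67.008 - 44 = 46.60096

46.60096


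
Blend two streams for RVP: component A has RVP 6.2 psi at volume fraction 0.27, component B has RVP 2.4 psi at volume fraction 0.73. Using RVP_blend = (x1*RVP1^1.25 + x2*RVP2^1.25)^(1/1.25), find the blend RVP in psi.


Chevron index: RVP_blend = (sum xi*RVPi^1.25)^(1/1.25)
RVP^1.25 terms: 0.27 * 6.2^1.25 + 0.73 * 2.4^1.25 = 4.82217
RVP_blend = 4.82217^(1/1.25) = 3.520

3.520 psi


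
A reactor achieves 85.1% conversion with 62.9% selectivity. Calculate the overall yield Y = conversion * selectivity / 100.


Overall yield = conversion (%) * selectivity (%) / 100
Conversion = 85.1%, Selectivity = 62.9%
Y = 85.1 * 62.9 / 100
= 53.5279 %

53.5279 %


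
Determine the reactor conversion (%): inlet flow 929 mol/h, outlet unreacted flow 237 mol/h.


X = (F_in - F_out) / F_in * 100
Moles reacted = 929 - 237 = 692
X = 692 / 929 * 100
= 0.7449 * 100
= 74.49 %

74.49 %


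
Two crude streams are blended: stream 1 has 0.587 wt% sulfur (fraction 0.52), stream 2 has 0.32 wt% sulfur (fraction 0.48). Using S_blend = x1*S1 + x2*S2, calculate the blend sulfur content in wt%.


Linear sulfur blending: S_blend = x1*S1 + x2*S2
Contribution 1: 0.52 * 0.587 = 0.30524 wt%
Contribution 2: 0.48 * 0.32 = 0.1536 wt%
S_blend = 0.30524 + 0.1536 = 0.45884

0.45884 wt%


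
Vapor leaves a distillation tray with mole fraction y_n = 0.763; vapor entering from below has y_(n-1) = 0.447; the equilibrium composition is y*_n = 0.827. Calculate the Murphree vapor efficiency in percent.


Murphree vapor efficiency: EMV = (y_n - y_(n-1)) / (y*_n - y_(n-1)) * 100
EMV = (0.763 - 0.447) / (0.827 - 0.447) * 100 = 0.316 / 0.38 * 100 = 83.16

83.16 %


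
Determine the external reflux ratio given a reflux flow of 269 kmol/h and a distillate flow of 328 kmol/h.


Reflux ratio definition: R = L / D (liquid returned / distillate withdrawn)
L = 269 kmol/h, D = 328 kmol/h
R = 269 / 328 = 0.8201

0.8201


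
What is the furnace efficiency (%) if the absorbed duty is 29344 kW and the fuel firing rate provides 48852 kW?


Furnace efficiency = Q_absorbed / Q_fuel * 100
= 29344 / 48852 * 100 = 60.07

60.07 %


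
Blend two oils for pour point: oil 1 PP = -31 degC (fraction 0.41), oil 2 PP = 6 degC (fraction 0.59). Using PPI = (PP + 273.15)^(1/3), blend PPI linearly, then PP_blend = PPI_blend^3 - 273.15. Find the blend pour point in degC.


PPI_1 = (-31 + 273.15)^(1/3) = 6.232967
PPI_2 = (6 + 273.15)^(1/3) = 6.535506
PPI_blend = 0.41 * 6.232967 + 0.59 * 6.535506 = 6.411465
PP_blend = 6.411465^3 - 273.15 = 263.5553 - 273.15 = -9.59

-9.59 degC


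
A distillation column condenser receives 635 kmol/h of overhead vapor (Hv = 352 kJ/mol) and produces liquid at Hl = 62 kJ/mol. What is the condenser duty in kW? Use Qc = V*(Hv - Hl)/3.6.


Qc = 635 * (352 - 62) / 3.6 = 635 * 290 / 3.6 = 51150

51150 kW


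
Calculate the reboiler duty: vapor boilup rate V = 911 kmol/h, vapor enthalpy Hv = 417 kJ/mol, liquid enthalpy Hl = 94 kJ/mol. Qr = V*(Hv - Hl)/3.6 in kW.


Qr = 911 * (417 - 94) / 3.6 = 911 * 323 / 3.6 = 81740

81740 kW


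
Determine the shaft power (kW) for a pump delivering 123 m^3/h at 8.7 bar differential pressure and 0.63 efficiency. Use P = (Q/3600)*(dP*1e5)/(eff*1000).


Q = 123 / 3600 = 0.0341667 m^3/s
P = 0.0341667 * (8.7 * 1e5) / 0.63 / 1000 = 47.18

47.18 kW


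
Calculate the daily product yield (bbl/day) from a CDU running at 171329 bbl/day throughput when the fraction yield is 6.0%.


Crude throughput = 171329 bbl/day
Fraction yield = 6.0%
yield = throughput * fraction / 100
yield = 171329 * 6.0 / 100 = 10279.74

10279.74 bbl/day


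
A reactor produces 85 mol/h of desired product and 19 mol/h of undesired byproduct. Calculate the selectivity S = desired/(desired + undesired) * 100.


Selectivity = desired / (desired + undesired) * 100
Total products = 85 + 19 = 104 mol/h
S = 85 / 104 * 100
= 0.8173 * 100
= 81.73 %

81.73 %


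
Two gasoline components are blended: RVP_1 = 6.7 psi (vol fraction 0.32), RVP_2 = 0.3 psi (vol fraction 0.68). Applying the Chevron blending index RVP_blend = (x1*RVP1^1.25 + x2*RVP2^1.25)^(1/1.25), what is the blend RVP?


Chevron index: RVP_blend = (sum xi*RVPi^1.25)^(1/1.25)
RVP^1.25 terms: 0.32 * 6.7^1.25 + 0.68 * 0.3^1.25 = 3.60038
RVP_blend = 3.60038^(1/1.25) = 2.787

2.787 psi


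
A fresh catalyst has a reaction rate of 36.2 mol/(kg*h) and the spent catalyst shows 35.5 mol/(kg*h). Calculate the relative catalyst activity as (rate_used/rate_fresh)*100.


Activity (%) = (rate_used / rate_fresh) * 100
rate_used = 35.5, rate_fresh = 36.2
= (35.5 / 36.2) * 100
= 0.9807 * 100 = 98.07

98.07 %


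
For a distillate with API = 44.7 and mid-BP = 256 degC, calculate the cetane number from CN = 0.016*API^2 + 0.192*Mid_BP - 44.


CN = 0.016 * 44.7^2 + 0.192 * 256 - 44
CN = 31.96944 + 49.152 - 44 = 37.12144

37.12144


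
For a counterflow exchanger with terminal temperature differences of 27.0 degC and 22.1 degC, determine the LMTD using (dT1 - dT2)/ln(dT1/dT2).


LMTD = (dT1 - dT2) / ln(dT1/dT2)
= (27.0 - 22.1) / ln(27.0 / 22.1) = 4.9 / 0.200259 = 24.47

24.47 degC


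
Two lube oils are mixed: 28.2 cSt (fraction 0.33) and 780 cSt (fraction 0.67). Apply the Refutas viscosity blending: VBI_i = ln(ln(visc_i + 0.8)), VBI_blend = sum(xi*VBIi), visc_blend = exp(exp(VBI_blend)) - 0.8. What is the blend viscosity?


Refutas method: VBN_i = 14.534*ln(ln(visc_i + 0.8)) + 10.975, blended linearly by mass fraction; since VBN is linear in VBI_i = ln(ln(visc_i + 0.8)) and the fractions sum to 1, blend VBI directly: visc = exp(exp(VBI_blend)) - 0.8
VBI_1 = ln(ln(28.2 + 0.8)) = 1.21411
VBI_2 = ln(ln(780 + 0.8)) = 1.89617
VBI_blend = 0.33 * 1.21411 + 0.67 * 1.89617 = 1.67109
visc_blend = exp(exp(1.67109)) - 0.8 = 203.2

203.2 cSt


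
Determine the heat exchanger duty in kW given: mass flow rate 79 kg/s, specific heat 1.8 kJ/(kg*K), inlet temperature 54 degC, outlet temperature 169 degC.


Q = m_dot * cp * delta_T
delta_T = 169 - 54 = 115 K
Q = 79 * 1.8 * 115
= 142.2 * 115
= 16353 kW

16353 kW


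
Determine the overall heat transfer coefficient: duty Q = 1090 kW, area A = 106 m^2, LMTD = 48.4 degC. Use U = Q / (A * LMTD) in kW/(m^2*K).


From Q = U*A*LMTD, U = Q / (A * LMTD)
U = 1090 / (106 * 48.4) = 1090 / 5130.4 = 0.2125

0.2125 kW/(m^2*K)


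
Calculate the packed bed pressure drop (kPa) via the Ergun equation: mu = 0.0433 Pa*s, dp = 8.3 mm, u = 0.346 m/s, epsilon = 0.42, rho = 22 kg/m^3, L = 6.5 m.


dp = 8.3 mm = 0.0083 m
Viscous term = 150*0.0433*0.346*(1-0.42)^2 / (0.0083^2*0.42^3) = 148118
Inertial term = 1.75*22*0.346^2*(1-0.42) / (0.0083*0.42^3) = 4347.25
dP/L = 148118 + 4347.25 = 152465 Pa/m
dP = 152465 * 6.5 / 1000 = 991.0 kPa

991.0 kPa


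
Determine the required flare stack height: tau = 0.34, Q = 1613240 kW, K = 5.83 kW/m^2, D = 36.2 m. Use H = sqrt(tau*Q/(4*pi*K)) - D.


tau*Q/(4*pi*K) = 0.34 * 1613240 / (4 * pi * 5.83) = 7486.86
sqrt(7486.86) = 86.5266
H = 86.5266 - 36.2 = 50.33

50.33 m


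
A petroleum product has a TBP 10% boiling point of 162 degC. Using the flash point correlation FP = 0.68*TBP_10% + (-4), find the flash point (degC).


FP = 0.68 * 162 + (-4) = 106.16

106.16 degC


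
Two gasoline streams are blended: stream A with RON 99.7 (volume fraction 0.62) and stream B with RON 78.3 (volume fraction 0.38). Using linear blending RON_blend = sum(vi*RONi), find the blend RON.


Linear blending: RON_blend = sum(vi * RONi)
Contribution 1: 0.62 * 99.7 = 61.814
Contribution 2: 0.38 * 78.3 = 29.754
RON_blend = 61.814 + 29.754 = 91.568

91.568


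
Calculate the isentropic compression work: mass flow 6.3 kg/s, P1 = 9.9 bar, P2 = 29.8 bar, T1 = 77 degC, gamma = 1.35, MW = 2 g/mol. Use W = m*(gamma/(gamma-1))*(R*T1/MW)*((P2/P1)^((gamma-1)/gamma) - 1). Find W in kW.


Isentropic work: W = m*(gamma/(gamma-1))*(R*T1/MW)*((P2/P1)^((gamma-1)/gamma) - 1)
T1 = 77 + 273.15 = 350.15 K
Pressure ratio = 29.8 / 9.9 = 3.0101
Exponent = (1.35 - 1)/1.35 = 0.259259
(P2/P1)^exp - 1 = 3.0101^0.259259 - 1 = 0.330689
W = 6.3 * 1.35 / 0.35 * 8.314 * 350.15 / 2 * 0.330689 = 11700

11700 kW


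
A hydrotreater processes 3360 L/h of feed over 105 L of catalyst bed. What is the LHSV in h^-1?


LHSV = volumetric feed rate / catalyst volume
= 3360 L/h / 105 L
= 32.00 h^-1

32.00 h^-1


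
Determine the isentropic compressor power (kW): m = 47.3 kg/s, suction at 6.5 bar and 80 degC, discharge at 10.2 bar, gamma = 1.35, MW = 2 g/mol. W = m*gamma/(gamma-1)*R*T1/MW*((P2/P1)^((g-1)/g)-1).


Isentropic work: W = m*(gamma/(gamma-1))*(R*T1/MW)*((P2/P1)^((gamma-1)/gamma) - 1)
T1 = 80 + 273.15 = 353.15 K
Pressure ratio = 10.2 / 6.5 = 1.56923
Exponent = (1.35 - 1)/1.35 = 0.259259
(P2/P1)^exp - 1 = 1.56923^0.259259 - 1 = 0.123915
W = 47.3 * 1.35 / 0.35 * 8.314 * 353.15 / 2 * 0.123915 = 33190

33190 kW


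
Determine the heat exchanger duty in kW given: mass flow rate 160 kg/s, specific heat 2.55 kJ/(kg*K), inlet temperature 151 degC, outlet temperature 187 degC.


Q = m_dot * cp * delta_T
delta_T = 187 - 151 = 36 K
Q = 160 * 2.55 * 36
= 408 * 36
= 14688 kW

14688 kW


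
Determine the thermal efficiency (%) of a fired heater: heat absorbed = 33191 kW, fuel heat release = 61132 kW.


Furnace efficiency = Q_absorbed / Q_fuel * 100
= 33191 / 61132 * 100 = 54.29

54.29 %


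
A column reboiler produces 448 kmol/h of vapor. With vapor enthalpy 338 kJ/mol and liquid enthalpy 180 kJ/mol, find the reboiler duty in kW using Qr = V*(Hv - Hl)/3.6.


Qr = 448 * (338 - 180) / 3.6 = 448 * 158 / 3.6 = 19660

19660 kW


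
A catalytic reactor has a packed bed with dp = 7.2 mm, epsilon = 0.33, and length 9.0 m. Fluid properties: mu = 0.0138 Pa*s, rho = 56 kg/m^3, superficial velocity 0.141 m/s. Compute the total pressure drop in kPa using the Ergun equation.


dp = 7.2 mm = 0.0072 m
Viscous term = 150*0.0138*0.141*(1-0.33)^2 / (0.0072^2*0.33^3) = 70328.6
Inertial term = 1.75*56*0.141^2*(1-0.33) / (0.0072*0.33^3) = 5045.04
dP/L = 70328.6 + 5045.04 = 75373.6 Pa/m
dP = 75373.6 * 9.0 / 1000 = 678.4 kPa

678.4 kPa


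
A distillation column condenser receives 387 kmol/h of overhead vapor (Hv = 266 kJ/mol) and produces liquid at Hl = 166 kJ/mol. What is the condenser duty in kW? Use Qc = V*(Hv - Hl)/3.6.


Qc = 387 * (266 - 166) / 3.6 = 387 * 100 / 3.6 = 10750

10750 kW


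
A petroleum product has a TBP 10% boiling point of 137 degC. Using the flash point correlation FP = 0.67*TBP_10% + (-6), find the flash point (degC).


FP = 0.67 * 137 + (-6) = 85.79

85.79 degC


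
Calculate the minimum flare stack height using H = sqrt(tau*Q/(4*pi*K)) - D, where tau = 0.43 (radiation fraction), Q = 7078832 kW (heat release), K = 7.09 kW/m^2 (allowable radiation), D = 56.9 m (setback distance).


tau*Q/(4*pi*K) = 0.43 * 7078832 / (4 * pi * 7.09) = 34164.4
sqrt(34164.4) = 184.836
H = 184.836 - 56.9 = 127.9

127.9 m


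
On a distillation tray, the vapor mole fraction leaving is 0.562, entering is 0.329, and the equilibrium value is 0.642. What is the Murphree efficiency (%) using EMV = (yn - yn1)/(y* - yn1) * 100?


Murphree vapor efficiency: EMV = (y_n - y_(n-1)) / (y*_n - y_(n-1)) * 100
EMV = (0.562 - 0.329) / (0.642 - 0.329) * 100 = 0.233 / 0.313 * 100 = 74.44

74.44 %


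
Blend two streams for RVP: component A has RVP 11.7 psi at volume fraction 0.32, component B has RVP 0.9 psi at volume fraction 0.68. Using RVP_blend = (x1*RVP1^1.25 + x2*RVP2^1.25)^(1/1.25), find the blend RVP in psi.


Chevron index: RVP_blend = (sum xi*RVPi^1.25)^(1/1.25)
RVP^1.25 terms: 0.32 * 11.7^1.25 + 0.68 * 0.9^1.25 = 7.52049
RVP_blend = 7.52049^(1/1.25) = 5.023

5.023 psi


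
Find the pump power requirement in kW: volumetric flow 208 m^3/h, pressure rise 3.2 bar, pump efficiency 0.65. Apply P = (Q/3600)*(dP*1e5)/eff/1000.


Q = 208 / 3600 = 0.0577778 m^3/s
P = 0.0577778 * (3.2 * 1e5) / 0.65 / 1000 = 28.44

28.44 kW


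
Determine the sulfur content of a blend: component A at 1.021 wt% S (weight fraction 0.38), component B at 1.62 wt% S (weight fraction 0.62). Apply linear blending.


Linear sulfur blending: S_blend = x1*S1 + x2*S2
Contribution 1: 0.38 * 1.021 = 0.38798 wt%
Contribution 2: 0.62 * 1.62 = 1.0044 wt%
S_blend = 0.38798 + 1.0044 = 1.39238

1.39238 wt%


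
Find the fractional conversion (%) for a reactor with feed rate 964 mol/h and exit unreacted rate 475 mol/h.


X = (F_in - F_out) / F_in * 100
Moles reacted = 964 - 475 = 489
X = 489 / 964 * 100
= 0.5073 * 100
= 50.73 %

50.73 %


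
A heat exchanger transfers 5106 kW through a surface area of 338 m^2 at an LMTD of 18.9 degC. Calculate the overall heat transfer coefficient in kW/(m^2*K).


From Q = U*A*LMTD, U = Q / (A * LMTD)
U = 5106 / (338 * 18.9) = 5106 / 6388.2 = 0.7993

0.7993 kW/(m^2*K)


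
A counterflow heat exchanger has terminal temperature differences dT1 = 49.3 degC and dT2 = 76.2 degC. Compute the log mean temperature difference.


LMTD = (dT1 - dT2) / ln(dT1/dT2)
= (49.3 - 76.2) / ln(49.3 / 76.2) = -26.9 / -0.435437 = 61.78

61.78 degC


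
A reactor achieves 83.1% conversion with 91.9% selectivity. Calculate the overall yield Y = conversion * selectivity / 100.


Overall yield = conversion (%) * selectivity (%) / 100
Conversion = 83.1%, Selectivity = 91.9%
Y = 83.1 * 91.9 / 100
= 76.3689 %

76.3689 %


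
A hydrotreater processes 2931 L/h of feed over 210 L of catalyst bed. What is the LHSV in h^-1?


LHSV = volumetric feed rate / catalyst volume
= 2931 L/h / 210 L
= 13.96 h^-1

13.96 h^-1


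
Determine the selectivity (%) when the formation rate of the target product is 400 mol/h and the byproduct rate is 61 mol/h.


Selectivity = desired / (desired + undesired) * 100
Total products = 400 + 61 = 461 mol/h
S = 400 / 461 * 100
= 0.8677 * 100
= 86.77 %

86.77 %


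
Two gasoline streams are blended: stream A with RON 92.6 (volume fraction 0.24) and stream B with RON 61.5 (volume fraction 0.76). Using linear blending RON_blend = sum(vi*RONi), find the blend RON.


Linear blending: RON_blend = sum(vi * RONi)
Contribution 1: 0.24 * 92.6 = 22.224
Contribution 2: 0.76 * 61.5 = 46.74
RON_blend = 22.224 + 46.74 = 68.964

68.964


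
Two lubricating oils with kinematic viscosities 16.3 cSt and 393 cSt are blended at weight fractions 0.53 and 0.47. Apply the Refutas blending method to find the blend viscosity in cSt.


Refutas method: VBN_i = 14.534*ln(ln(visc_i + 0.8)) + 10.975, blended linearly by mass fraction; since VBN is linear in VBI_i = ln(ln(visc_i + 0.8)) and the fractions sum to 1, blend VBI directly: visc = exp(exp(VBI_blend)) - 0.8
VBI_1 = ln(ln(16.3 + 0.8)) = 1.04348
VBI_2 = ln(ln(393 + 0.8)) = 1.78773
VBI_blend = 0.53 * 1.04348 + 0.47 * 1.78773 = 1.39328
visc_blend = exp(exp(1.39328)) - 0.8 = 55.35

55.35 cSt


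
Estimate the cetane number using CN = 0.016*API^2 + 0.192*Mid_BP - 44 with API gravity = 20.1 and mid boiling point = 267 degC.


CN = 0.016 * 20.1^2 + 0.192 * 267 - 44
CN = 6.46416 + 51.264 - 44 = 13.72816

13.72816


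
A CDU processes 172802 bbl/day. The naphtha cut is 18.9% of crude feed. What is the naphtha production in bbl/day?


Crude throughput = 172802 bbl/day
Fraction yield = 18.9%
yield = throughput * fraction / 100
yield = 172802 * 18.9 / 100 = 32659.578

32659.578 bbl/day


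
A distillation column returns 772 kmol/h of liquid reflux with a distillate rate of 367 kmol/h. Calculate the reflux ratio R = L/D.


Reflux ratio definition: R = L / D (liquid returned / distillate withdrawn)
L = 772 kmol/h, D = 367 kmol/h
R = 772 / 367 = 2.104

2.104


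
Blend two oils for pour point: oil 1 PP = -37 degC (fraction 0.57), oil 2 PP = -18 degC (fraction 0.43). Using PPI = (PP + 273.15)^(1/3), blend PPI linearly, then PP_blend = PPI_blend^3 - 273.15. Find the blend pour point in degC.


PPI_1 = (-37 + 273.15)^(1/3) = 6.181056
PPI_2 = (-18 + 273.15)^(1/3) = 6.342569
PPI_blend = 0.57 * 6.181056 + 0.43 * 6.342569 = 6.250507
PP_blend = 6.250507^3 - 273.15 = 244.2 - 273.15 = -28.95

-28.95 degC


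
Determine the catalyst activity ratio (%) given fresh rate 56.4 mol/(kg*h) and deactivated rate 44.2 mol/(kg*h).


Activity (%) = (rate_used / rate_fresh) * 100
rate_used = 44.2, rate_fresh = 56.4
= (44.2 / 56.4) * 100
= 0.7837 * 100 = 78.37

78.37 %


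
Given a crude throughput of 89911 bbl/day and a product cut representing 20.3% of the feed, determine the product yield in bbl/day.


Crude throughput = 89911 bbl/day
Fraction yield = 20.3%
yield = throughput * fraction / 100
yield = 89911 * 20.3 / 100 = 18251.933

18251.933 bbl/day


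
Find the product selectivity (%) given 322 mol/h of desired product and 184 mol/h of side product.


Selectivity = desired / (desired + undesired) * 100
Total products = 322 + 184 = 506 mol/h
S = 322 / 506 * 100
= 0.6364 * 100
= 63.64 %

63.64 %


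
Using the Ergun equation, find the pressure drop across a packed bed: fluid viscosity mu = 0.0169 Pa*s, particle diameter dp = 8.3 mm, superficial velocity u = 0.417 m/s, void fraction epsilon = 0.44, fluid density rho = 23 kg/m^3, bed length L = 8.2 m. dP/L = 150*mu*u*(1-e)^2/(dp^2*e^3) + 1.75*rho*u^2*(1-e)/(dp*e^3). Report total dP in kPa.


dp = 8.3 mm = 0.0083 m
Viscous term = 150*0.0169*0.417*(1-0.44)^2 / (0.0083^2*0.44^3) = 56490.6
Inertial term = 1.75*23*0.417^2*(1-0.44) / (0.0083*0.44^3) = 5543.57
dP/L = 56490.6 + 5543.57 = 62034.2 Pa/m
dP = 62034.2 * 8.2 / 1000 = 508.7 kPa

508.7 kPa


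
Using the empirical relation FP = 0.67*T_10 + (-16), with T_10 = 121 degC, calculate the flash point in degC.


FP = 0.67 * 121 + (-16) = 65.07

65.07 degC


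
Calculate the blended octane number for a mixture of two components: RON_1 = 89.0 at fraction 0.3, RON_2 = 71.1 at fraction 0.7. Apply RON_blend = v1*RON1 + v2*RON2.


Linear blending: RON_blend = sum(vi * RONi)
Contribution 1: 0.3 * 89.0 = 26.7
Contribution 2: 0.7 * 71.1 = 49.77
RON_blend = 26.7 + 49.77 = 76.47

76.47


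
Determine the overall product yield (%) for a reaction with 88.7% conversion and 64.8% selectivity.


Overall yield = conversion (%) * selectivity (%) / 100
Conversion = 88.7%, Selectivity = 64.8%
Y = 88.7 * 64.8 / 100
= 57.4776 %

57.4776 %


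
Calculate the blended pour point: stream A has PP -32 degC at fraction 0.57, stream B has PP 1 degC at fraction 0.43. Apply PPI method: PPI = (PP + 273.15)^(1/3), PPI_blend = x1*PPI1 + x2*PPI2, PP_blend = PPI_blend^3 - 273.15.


PPI_1 = (-32 + 273.15)^(1/3) = 6.224375
PPI_2 = (1 + 273.15)^(1/3) = 6.49625
PPI_blend = 0.57 * 6.224375 + 0.43 * 6.49625 = 6.341281
PP_blend = 6.341281^3 - 273.15 = 254.9946 - 273.15 = -18.16

-18.16 degC


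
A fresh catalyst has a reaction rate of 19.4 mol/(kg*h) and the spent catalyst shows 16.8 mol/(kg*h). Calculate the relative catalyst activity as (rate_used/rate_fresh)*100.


Activity (%) = (rate_used / rate_fresh) * 100
rate_used = 16.8, rate_fresh = 19.4
= (16.8 / 19.4) * 100
= 0.8660 * 100 = 86.60

86.60 %


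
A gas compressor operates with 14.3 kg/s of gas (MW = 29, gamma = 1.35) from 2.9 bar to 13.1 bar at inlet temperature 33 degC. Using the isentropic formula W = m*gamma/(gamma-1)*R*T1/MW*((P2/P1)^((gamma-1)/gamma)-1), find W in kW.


Isentropic work: W = m*(gamma/(gamma-1))*(R*T1/MW)*((P2/P1)^((gamma-1)/gamma) - 1)
T1 = 33 + 273.15 = 306.15 K
Pressure ratio = 13.1 / 2.9 = 4.51724
Exponent = (1.35 - 1)/1.35 = 0.259259
(P2/P1)^exp - 1 = 4.51724^0.259259 - 1 = 0.478365
W = 14.3 * 1.35 / 0.35 * 8.314 * 306.15 / 29 * 0.478365 = 2316

2316 kW


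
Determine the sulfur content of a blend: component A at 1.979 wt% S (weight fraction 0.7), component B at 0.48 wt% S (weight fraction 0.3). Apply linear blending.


Linear sulfur blending: S_blend = x1*S1 + x2*S2
Contribution 1: 0.7 * 1.979 = 1.3853 wt%
Contribution 2: 0.3 * 0.48 = 0.144 wt%
S_blend = 1.3853 + 0.144 = 1.5293

1.5293 wt%


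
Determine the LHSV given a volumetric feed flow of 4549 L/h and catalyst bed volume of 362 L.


LHSV = volumetric feed rate / catalyst volume
= 4549 L/h / 362 L
= 12.57 h^-1

12.57 h^-1


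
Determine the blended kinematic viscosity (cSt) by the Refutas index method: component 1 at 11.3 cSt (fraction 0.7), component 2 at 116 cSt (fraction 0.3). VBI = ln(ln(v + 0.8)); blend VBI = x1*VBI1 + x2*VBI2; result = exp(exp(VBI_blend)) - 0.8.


Refutas method: VBN_i = 14.534*ln(ln(visc_i + 0.8)) + 10.975, blended linearly by mass fraction; since VBN is linear in VBI_i = ln(ln(visc_i + 0.8)) and the fractions sum to 1, blend VBI directly: visc = exp(exp(VBI_blend)) - 0.8
VBI_1 = ln(ln(11.3 + 0.8)) = 0.913569
VBI_2 = ln(ln(116 + 0.8)) = 1.56034
VBI_blend = 0.7 * 0.913569 + 0.3 * 1.56034 = 1.1076
visc_blend = exp(exp(1.1076)) - 0.8 = 19.84

19.84 cSt


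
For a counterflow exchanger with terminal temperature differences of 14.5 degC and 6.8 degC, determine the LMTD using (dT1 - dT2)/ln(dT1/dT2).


LMTD = (dT1 - dT2) / ln(dT1/dT2)
= (14.5 - 6.8) / ln(14.5 / 6.8) = 7.7 / 0.757226 = 10.17

10.17 degC


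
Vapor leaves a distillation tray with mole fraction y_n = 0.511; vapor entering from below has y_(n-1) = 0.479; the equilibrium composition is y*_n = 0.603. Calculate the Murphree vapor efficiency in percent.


Murphree vapor efficiency: EMV = (y_n - y_(n-1)) / (y*_n - y_(n-1)) * 100
EMV = (0.511 - 0.479) / (0.603 - 0.479) * 100 = 0.032 / 0.124 * 100 = 25.81

25.81 %


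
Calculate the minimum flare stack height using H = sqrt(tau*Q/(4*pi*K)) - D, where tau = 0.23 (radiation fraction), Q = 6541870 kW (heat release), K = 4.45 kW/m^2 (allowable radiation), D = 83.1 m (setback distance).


tau*Q/(4*pi*K) = 0.23 * 6541870 / (4 * pi * 4.45) = 26906.7
sqrt(26906.7) = 164.033
H = 164.033 - 83.1 = 80.93

80.93 m


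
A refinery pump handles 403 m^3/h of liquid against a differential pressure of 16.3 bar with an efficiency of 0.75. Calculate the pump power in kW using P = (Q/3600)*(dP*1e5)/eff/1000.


Q = 403 / 3600 = 0.111944 m^3/s
P = 0.111944 * (16.3 * 1e5) / 0.75 / 1000 = 243.3

243.3 kW


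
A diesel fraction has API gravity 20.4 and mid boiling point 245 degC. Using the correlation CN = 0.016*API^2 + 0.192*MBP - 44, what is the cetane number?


CN = 0.016 * 20.4^2 + 0.192 * 245 - 44
CN = 6.65856 + 47.04 - 44 = 9.69856

9.69856


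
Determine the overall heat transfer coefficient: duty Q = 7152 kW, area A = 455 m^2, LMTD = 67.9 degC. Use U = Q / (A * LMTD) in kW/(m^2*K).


From Q = U*A*LMTD, U = Q / (A * LMTD)
U = 7152 / (455 * 67.9) = 7152 / 30894.5 = 0.2315

0.2315 kW/(m^2*K)


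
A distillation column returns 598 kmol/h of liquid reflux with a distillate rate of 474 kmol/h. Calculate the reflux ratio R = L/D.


Reflux ratio definition: R = L / D (liquid returned / distillate withdrawn)
L = 598 kmol/h, D = 474 kmol/h
R = 598 / 474 = 1.262

1.262


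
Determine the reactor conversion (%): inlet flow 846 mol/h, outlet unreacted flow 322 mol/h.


X = (F_in - F_out) / F_in * 100
Moles reacted = 846 - 322 = 524
X = 524 / 846 * 100
= 0.6194 * 100
= 61.94 %

61.94 %


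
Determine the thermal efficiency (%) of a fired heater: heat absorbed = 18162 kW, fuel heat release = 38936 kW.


Furnace efficiency = Q_absorbed / Q_fuel * 100
= 18162 / 38936 * 100 = 46.65

46.65 %


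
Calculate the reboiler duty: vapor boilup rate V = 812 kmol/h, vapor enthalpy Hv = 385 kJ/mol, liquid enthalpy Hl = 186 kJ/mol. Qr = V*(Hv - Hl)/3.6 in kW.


Qr = 812 * (385 - 186) / 3.6 = 812 * 199 / 3.6 = 44890

44890 kW


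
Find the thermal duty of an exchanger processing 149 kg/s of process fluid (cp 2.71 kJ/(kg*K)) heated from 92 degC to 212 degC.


Q = m_dot * cp * delta_T
delta_T = 212 - 92 = 120 K
Q = 149 * 2.71 * 120
= 403.79 * 120
= 48454.8 kW

48454.8 kW


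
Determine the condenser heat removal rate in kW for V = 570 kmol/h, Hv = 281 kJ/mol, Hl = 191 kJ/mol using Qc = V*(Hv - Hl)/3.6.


Qc = 570 * (281 - 191) / 3.6 = 570 * 90 / 3.6 = 14250

14250 kW


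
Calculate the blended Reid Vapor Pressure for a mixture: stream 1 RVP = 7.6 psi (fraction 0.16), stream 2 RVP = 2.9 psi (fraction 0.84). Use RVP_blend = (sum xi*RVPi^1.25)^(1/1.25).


Chevron index: RVP_blend = (sum xi*RVPi^1.25)^(1/1.25)
RVP^1.25 terms: 0.16 * 7.6^1.25 + 0.84 * 2.9^1.25 = 5.1979
RVP_blend = 5.1979^(1/1.25) = 3.738

3.738 psi


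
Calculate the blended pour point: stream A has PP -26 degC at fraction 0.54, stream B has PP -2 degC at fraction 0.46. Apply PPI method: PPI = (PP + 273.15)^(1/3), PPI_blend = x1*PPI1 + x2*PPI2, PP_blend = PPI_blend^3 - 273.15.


PPI_1 = (-26 + 273.15)^(1/3) = 6.275575
PPI_2 = (-2 + 273.15)^(1/3) = 6.472467
PPI_blend = 0.54 * 6.275575 + 0.46 * 6.472467 = 6.366145
PP_blend = 6.366145^3 - 273.15 = 258.0059 - 273.15 = -15.14

-15.14 degC


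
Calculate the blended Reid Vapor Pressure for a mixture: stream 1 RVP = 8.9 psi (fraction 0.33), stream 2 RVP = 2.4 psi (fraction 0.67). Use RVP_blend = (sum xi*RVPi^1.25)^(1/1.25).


Chevron index: RVP_blend = (sum xi*RVPi^1.25)^(1/1.25)
RVP^1.25 terms: 0.33 * 8.9^1.25 + 0.67 * 2.4^1.25 = 7.07427
RVP_blend = 7.07427^(1/1.25) = 4.783

4.783 psi


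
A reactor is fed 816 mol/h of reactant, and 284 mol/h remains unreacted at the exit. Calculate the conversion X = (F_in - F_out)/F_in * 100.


X = (F_in - F_out) / F_in * 100
Moles reacted = 816 - 284 = 532
X = 532 / 816 * 100
= 0.6520 * 100
= 65.20 %

65.20 %


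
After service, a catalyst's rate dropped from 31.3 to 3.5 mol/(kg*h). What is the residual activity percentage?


Activity (%) = (rate_used / rate_fresh) * 100
rate_used = 3.5, rate_fresh = 31.3
= (3.5 / 31.3) * 100
= 0.1118 * 100 = 11.18

11.18 %


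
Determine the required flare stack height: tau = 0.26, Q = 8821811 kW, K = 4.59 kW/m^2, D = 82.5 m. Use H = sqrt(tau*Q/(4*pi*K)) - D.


tau*Q/(4*pi*K) = 0.26 * 8821811 / (4 * pi * 4.59) = 39765.7
sqrt(39765.7) = 199.413
H = 199.413 - 82.5 = 116.9

116.9 m


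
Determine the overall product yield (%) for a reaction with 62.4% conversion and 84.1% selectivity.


Overall yield = conversion (%) * selectivity (%) / 100
Conversion = 62.4%, Selectivity = 84.1%
Y = 62.4 * 84.1 / 100
= 52.4784 %

52.4784 %


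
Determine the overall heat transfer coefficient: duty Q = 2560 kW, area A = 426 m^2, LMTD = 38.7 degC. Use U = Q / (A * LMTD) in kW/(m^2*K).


From Q = U*A*LMTD, U = Q / (A * LMTD)
U = 2560 / (426 * 38.7) = 2560 / 16486.2 = 0.1553

0.1553 kW/(m^2*K)


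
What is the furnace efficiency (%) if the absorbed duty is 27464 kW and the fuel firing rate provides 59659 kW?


Furnace efficiency = Q_absorbed / Q_fuel * 100
= 27464 / 59659 * 100 = 46.03

46.03 %


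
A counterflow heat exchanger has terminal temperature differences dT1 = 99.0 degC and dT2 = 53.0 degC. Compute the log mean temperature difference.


LMTD = (dT1 - dT2) / ln(dT1/dT2)
= (99.0 - 53.0) / ln(99.0 / 53.0) = 46 / 0.624828 = 73.62

73.62 degC


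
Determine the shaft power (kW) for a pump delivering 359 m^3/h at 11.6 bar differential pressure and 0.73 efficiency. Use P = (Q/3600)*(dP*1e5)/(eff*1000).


Q = 359 / 3600 = 0.0997222 m^3/s
P = 0.0997222 * (11.6 * 1e5) / 0.73 / 1000 = 158.5

158.5 kW


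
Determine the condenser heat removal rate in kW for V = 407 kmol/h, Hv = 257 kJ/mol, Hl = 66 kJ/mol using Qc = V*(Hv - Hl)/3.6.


Qc = 407 * (257 - 66) / 3.6 = 407 * 191 / 3.6 = 21590

21590 kW
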